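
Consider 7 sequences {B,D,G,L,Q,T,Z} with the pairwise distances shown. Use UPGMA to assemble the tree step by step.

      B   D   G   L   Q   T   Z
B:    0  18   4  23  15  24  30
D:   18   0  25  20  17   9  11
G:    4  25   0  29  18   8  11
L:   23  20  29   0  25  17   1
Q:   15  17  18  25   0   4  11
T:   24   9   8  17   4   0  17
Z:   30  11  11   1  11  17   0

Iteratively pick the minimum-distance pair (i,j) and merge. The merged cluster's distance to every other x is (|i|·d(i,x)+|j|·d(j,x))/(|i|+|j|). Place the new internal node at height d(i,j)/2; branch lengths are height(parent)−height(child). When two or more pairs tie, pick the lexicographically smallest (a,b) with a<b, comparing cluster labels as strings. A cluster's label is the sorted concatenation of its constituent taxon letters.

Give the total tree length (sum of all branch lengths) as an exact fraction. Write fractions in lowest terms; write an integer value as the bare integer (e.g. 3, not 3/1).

1. join L+Z (d=1) ⇒ LZ; edges |L|=1/2, |Z|=1/2
  updated: d(B,LZ)=53/2, d(D,LZ)=31/2, d(G,LZ)=20, d(LZ,Q)=18, d(LZ,T)=17
2. join B+G (d=4) ⇒ BG; edges |B|=2, |G|=2
  updated: d(BG,D)=43/2, d(BG,LZ)=93/4, d(BG,Q)=33/2, d(BG,T)=16
3. join Q+T (d=4) ⇒ QT; edges |Q|=2, |T|=2
  updated: d(BG,QT)=65/4, d(D,QT)=13, d(LZ,QT)=35/2
4. join D+QT (d=13) ⇒ DQT; edges |D|=13/2, |QT|=9/2
  updated: d(BG,DQT)=18, d(DQT,LZ)=101/6
5. join DQT+LZ (d=101/6) ⇒ DLQTZ; edges |DQT|=23/12, |LZ|=95/12
  updated: d(BG,DLQTZ)=201/10
6. join BG+DLQTZ (d=201/10) ⇒ BDGLQTZ; edges |BG|=161/20, |DLQTZ|=49/30
final tree: ((B:2,G:2):161/20,((D:13/2,(Q:2,T:2):9/2):23/12,(L:1/2,Z:1/2):95/12):49/30)
total length: 2371/60

2371/60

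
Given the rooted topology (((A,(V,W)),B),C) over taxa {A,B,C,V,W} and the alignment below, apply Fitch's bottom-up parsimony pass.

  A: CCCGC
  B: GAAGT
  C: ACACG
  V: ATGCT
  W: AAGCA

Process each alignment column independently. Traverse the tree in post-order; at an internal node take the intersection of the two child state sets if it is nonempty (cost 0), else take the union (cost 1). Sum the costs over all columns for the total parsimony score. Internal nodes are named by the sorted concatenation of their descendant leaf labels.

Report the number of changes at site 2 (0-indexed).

VW@0: {A} ∩ {A} = {A} (intersection, +0)
AVW@0: {C} ∪ {A} = {A,C} (union, +1)
ABVW@0: {A,C} ∪ {G} = {A,C,G} (union, +1)
ABCVW@0: {A,C,G} ∩ {A} = {A} (intersection, +0)
VW@1: {T} ∪ {A} = {A,T} (union, +1)
AVW@1: {C} ∪ {A,T} = {A,C,T} (union, +1)
ABVW@1: {A,C,T} ∩ {A} = {A} (intersection, +0)
ABCVW@1: {A} ∪ {C} = {A,C} (union, +1)
VW@2: {G} ∩ {G} = {G} (intersection, +0)
AVW@2: {C} ∪ {G} = {C,G} (union, +1)
ABVW@2: {C,G} ∪ {A} = {A,C,G} (union, +1)
ABCVW@2: {A,C,G} ∩ {A} = {A} (intersection, +0)
VW@3: {C} ∩ {C} = {C} (intersection, +0)
AVW@3: {G} ∪ {C} = {C,G} (union, +1)
ABVW@3: {C,G} ∩ {G} = {G} (intersection, +0)
ABCVW@3: {G} ∪ {C} = {C,G} (union, +1)
VW@4: {T} ∪ {A} = {A,T} (union, +1)
AVW@4: {C} ∪ {A,T} = {A,C,T} (union, +1)
ABVW@4: {A,C,T} ∩ {T} = {T} (intersection, +0)
ABCVW@4: {T} ∪ {G} = {G,T} (union, +1)
per-site changes: [2, 3, 2, 2, 3]; total = 12

2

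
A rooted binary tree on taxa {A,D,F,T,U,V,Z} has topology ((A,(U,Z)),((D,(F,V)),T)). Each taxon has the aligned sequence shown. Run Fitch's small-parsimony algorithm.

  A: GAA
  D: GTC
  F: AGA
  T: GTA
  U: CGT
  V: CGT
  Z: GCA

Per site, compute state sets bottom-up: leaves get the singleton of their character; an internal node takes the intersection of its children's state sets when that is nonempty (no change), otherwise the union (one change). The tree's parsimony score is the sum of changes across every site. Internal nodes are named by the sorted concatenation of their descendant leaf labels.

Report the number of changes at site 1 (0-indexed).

UZ@0: {C} ∪ {G} = {C,G} (union, +1)
AUZ@0: {G} ∩ {C,G} = {G} (intersection, +0)
FV@0: {A} ∪ {C} = {A,C} (union, +1)
DFV@0: {G} ∪ {A,C} = {A,C,G} (union, +1)
DFTV@0: {A,C,G} ∩ {G} = {G} (intersection, +0)
ADFTUVZ@0: {G} ∩ {G} = {G} (intersection, +0)
UZ@1: {G} ∪ {C} = {C,G} (union, +1)
AUZ@1: {A} ∪ {C,G} = {A,C,G} (union, +1)
FV@1: {G} ∩ {G} = {G} (intersection, +0)
DFV@1: {T} ∪ {G} = {G,T} (union, +1)
DFTV@1: {G,T} ∩ {T} = {T} (intersection, +0)
ADFTUVZ@1: {A,C,G} ∪ {T} = {A,C,G,T} (union, +1)
UZ@2: {T} ∪ {A} = {A,T} (union, +1)
AUZ@2: {A} ∩ {A,T} = {A} (intersection, +0)
FV@2: {A} ∪ {T} = {A,T} (union, +1)
DFV@2: {C} ∪ {A,T} = {A,C,T} (union, +1)
DFTV@2: {A,C,T} ∩ {A} = {A} (intersection, +0)
ADFTUVZ@2: {A} ∩ {A} = {A} (intersection, +0)
per-site changes: [3, 4, 3]; total = 10

4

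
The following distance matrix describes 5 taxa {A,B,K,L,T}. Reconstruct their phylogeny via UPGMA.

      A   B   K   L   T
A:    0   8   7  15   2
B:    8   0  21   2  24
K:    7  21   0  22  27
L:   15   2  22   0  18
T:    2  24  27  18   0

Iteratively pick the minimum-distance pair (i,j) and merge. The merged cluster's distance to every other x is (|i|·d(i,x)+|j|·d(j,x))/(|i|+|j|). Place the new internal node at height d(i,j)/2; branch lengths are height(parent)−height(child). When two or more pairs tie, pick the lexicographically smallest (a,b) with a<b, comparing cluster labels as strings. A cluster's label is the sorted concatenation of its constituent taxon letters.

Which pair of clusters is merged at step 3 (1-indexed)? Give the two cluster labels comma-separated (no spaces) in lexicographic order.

AT,BL

1. join A+T (d=2) ⇒ AT; edges |A|=1, |T|=1
  updated: d(AT,B)=16, d(AT,K)=17, d(AT,L)=33/2
2. join B+L (d=2) ⇒ BL; edges |B|=1, |L|=1
  updated: d(AT,BL)=65/4, d(BL,K)=43/2
3. join AT+BL (d=65/4) ⇒ ABLT; edges |AT|=57/8, |BL|=57/8
  updated: d(ABLT,K)=77/4
4. join ABLT+K (d=77/4) ⇒ ABKLT; edges |ABLT|=3/2, |K|=77/8
final tree: (((A:1,T:1):57/8,(B:1,L:1):57/8):3/2,K:77/8)
total length: 235/8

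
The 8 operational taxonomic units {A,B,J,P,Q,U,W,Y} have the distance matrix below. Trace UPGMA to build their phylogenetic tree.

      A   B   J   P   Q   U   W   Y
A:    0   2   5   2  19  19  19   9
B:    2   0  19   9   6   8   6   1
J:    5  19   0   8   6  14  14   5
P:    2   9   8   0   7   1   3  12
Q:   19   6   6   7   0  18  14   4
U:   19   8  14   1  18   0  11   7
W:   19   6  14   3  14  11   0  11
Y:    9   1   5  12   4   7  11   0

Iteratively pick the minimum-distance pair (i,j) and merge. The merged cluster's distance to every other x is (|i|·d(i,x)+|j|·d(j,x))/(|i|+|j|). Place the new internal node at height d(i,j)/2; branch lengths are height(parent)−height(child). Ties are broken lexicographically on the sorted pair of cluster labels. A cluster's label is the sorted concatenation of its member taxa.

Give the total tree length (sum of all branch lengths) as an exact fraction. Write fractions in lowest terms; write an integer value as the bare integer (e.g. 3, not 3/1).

step 1: merge (B,Y) at d=1; branch lengths B→1/2, Y→1/2; new cluster BY
  updated: d(A,BY)=11/2, d(BY,J)=12, d(BY,P)=21/2, d(BY,Q)=5, d(BY,U)=15/2, d(BY,W)=17/2
step 2: merge (P,U) at d=1; branch lengths P→1/2, U→1/2; new cluster PU
  updated: d(A,PU)=21/2, d(BY,PU)=9, d(J,PU)=11, d(PU,Q)=25/2, d(PU,W)=7
step 3: merge (A,J) at d=5; branch lengths A→5/2, J→5/2; new cluster AJ
  updated: d(AJ,BY)=35/4, d(AJ,PU)=43/4, d(AJ,Q)=25/2, d(AJ,W)=33/2
step 4: merge (BY,Q) at d=5; branch lengths BY→2, Q→5/2; new cluster BQY
  updated: d(AJ,BQY)=10, d(BQY,PU)=61/6, d(BQY,W)=31/3
step 5: merge (PU,W) at d=7; branch lengths PU→3, W→7/2; new cluster PUW
  updated: d(AJ,PUW)=38/3, d(BQY,PUW)=92/9
step 6: merge (AJ,BQY) at d=10; branch lengths AJ→5/2, BQY→5/2; new cluster ABJQY
  updated: d(ABJQY,PUW)=56/5
step 7: merge (ABJQY,PUW) at d=56/5; branch lengths ABJQY→3/5, PUW→21/10; new cluster ABJPQUWY
final tree: (((A:5/2,J:5/2):5/2,((B:1/2,Y:1/2):2,Q:5/2):5/2):3/5,((P:1/2,U:1/2):3,W:7/2):21/10)
total length: 257/10

257/10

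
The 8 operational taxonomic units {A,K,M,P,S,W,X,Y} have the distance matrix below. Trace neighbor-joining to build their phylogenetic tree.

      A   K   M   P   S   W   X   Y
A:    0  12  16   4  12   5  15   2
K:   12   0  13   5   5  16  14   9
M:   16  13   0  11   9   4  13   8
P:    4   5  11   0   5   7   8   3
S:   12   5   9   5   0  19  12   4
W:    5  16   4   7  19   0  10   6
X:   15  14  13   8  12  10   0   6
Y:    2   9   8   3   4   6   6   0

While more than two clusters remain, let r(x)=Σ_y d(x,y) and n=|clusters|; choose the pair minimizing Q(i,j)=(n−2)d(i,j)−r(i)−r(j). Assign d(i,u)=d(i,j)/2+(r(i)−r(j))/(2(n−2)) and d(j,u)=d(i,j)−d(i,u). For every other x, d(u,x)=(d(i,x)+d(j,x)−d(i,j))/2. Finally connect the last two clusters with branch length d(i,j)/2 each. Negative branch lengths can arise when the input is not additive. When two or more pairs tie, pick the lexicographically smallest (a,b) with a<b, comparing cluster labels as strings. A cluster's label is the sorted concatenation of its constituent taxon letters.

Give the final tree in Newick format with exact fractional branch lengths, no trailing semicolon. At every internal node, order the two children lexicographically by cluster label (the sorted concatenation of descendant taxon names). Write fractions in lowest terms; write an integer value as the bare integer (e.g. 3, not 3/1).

iteration 1: select M,W (d=4, Q=-117); attach at lengths (31/12, 17/12); label the merged cluster MW
  updated: d(A,MW)=17/2, d(K,MW)=25/2, d(MW,P)=7, d(MW,S)=12, d(MW,X)=19/2, d(MW,Y)=5
iteration 2: select K,S (d=5, Q=-165/2); attach at lengths (13/4, 7/4); label the merged cluster KS
  updated: d(A,KS)=19/2, d(KS,MW)=39/4, d(KS,P)=5/2, d(KS,X)=21/2, d(KS,Y)=4
iteration 3: select A,Y (d=2, Q=-51); attach at lengths (27/8, -11/8); label the merged cluster AY
  updated: d(AY,KS)=23/4, d(AY,MW)=23/4, d(AY,P)=5/2, d(AY,X)=19/2
iteration 4: select KS,P (d=5/2, Q=-41); attach at lengths (8/3, -1/6); label the merged cluster KPS
  updated: d(AY,KPS)=23/8, d(KPS,MW)=57/8, d(KPS,X)=8
iteration 5: select AY,KPS (d=23/8, Q=-243/8); attach at lengths (47/32, 45/32); label the merged cluster AKPSY
  updated: d(AKPSY,MW)=5, d(AKPSY,X)=117/16
iteration 6: select AKPSY,MW (d=5, Q=-349/16); attach at lengths (45/32, 115/32); label the merged cluster AKMPSWY
  updated: d(AKMPSWY,X)=189/32
iteration 7: select AKMPSWY,X (d=189/32); attach at lengths (189/64, 189/64); label the merged cluster AKMPSWXY
final tree: ((((A:27/8,Y:-11/8):47/32,((K:13/4,S:7/4):8/3,P:-1/6):45/32):45/32,(M:31/12,W:17/12):115/32):189/64,X:189/64)
total length: 873/32

((((A:27/8,Y:-11/8):47/32,((K:13/4,S:7/4):8/3,P:-1/6):45/32):45/32,(M:31/12,W:17/12):115/32):189/64,X:189/64)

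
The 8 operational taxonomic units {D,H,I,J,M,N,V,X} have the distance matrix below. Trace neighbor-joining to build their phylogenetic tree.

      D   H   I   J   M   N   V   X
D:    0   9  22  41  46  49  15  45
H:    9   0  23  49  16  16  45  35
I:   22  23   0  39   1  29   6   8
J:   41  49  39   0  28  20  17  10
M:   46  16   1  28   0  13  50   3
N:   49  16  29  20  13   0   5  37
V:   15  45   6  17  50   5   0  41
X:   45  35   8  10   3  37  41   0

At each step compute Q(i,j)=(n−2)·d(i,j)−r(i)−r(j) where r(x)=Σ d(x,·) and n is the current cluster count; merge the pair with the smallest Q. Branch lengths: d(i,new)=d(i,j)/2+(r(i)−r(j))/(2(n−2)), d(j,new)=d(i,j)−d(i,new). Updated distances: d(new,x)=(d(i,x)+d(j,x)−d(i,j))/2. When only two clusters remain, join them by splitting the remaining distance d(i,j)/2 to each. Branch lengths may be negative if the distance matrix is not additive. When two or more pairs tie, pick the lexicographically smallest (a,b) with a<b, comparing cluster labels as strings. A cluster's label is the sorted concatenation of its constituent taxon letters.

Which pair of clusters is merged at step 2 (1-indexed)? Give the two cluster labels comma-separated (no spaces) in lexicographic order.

N,V

iteration 1: select D,H (d=9, Q=-366); attach at lengths (22/3, 5/3); label the merged cluster DH
  updated: d(DH,I)=18, d(DH,J)=81/2, d(DH,M)=53/2, d(DH,N)=28, d(DH,V)=51/2, d(DH,X)=71/2
iteration 2: select N,V (d=5, Q=-503/2); attach at lengths (5/4, 15/4); label the merged cluster NV
  updated: d(DH,NV)=97/4, d(I,NV)=15, d(J,NV)=16, d(M,NV)=29, d(NV,X)=73/2
iteration 3: select J,NV (d=16, Q=-761/4); attach at lengths (307/32, 205/32); label the merged cluster JNV
  updated: d(DH,JNV)=195/8, d(I,JNV)=19, d(JNV,M)=41/2, d(JNV,X)=61/4
iteration 4: select DH,JNV (d=195/8, Q=-883/8); attach at lengths (787/48, 383/48); label the merged cluster DHJNV
  updated: d(DHJNV,I)=101/16, d(DHJNV,M)=181/16, d(DHJNV,X)=211/16
iteration 5: select DHJNV,I (d=101/16, Q=-67/2); attach at lengths (225/32, -23/32); label the merged cluster DHIJNV
  updated: d(DHIJNV,M)=3, d(DHIJNV,X)=119/16
iteration 6: select DHIJNV,M (d=3, Q=-215/16); attach at lengths (119/32, -23/32); label the merged cluster DHIJMNV
  updated: d(DHIJMNV,X)=119/32
iteration 7: select DHIJMNV,X (d=119/32); attach at lengths (119/64, 119/64); label the merged cluster DHIJMNVX
final tree: (((((D:22/3,H:5/3):787/48,(J:307/32,(N:5/4,V:15/4):205/32):383/48):225/32,I:-23/32):119/32,M:-23/32):119/64,X:119/64)
total length: 2157/32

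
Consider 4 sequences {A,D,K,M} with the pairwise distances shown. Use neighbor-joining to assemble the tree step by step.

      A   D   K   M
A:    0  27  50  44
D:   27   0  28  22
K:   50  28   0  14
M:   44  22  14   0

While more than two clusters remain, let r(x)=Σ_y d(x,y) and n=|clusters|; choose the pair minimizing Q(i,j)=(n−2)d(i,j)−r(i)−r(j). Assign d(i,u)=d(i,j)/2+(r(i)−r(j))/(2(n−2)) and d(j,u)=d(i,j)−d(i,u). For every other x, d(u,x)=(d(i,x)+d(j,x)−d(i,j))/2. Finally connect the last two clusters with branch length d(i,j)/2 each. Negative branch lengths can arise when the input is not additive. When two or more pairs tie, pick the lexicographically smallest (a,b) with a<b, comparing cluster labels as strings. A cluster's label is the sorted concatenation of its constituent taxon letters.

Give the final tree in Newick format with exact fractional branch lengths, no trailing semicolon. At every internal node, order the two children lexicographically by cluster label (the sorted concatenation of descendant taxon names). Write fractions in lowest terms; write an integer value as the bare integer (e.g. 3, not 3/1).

step 1: merge (A,D) at d=27, Q=-144; branch lengths A→49/2, D→5/2; new cluster AD
  updated: d(AD,K)=51/2, d(AD,M)=39/2
step 2: merge (AD,K) at d=51/2, Q=-59; branch lengths AD→31/2, K→10; new cluster ADK
  updated: d(ADK,M)=4
step 3: merge (ADK,M) at d=4; branch lengths ADK→2, M→2; new cluster ADKM
final tree: (((A:49/2,D:5/2):31/2,K:10):2,M:2)
total length: 113/2

(((A:49/2,D:5/2):31/2,K:10):2,M:2)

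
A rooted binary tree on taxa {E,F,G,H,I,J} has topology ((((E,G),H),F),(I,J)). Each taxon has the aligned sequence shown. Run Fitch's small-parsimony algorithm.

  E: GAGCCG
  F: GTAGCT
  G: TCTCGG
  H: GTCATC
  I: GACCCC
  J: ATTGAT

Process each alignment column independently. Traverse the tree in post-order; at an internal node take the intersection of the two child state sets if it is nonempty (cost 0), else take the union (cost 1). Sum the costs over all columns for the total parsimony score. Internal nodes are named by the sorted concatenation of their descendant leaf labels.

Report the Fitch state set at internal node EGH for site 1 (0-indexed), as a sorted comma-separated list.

A,C,T

EG@0: {G} ∪ {T} = {G,T} (union, +1)
EGH@0: {G,T} ∩ {G} = {G} (intersection, +0)
EFGH@0: {G} ∩ {G} = {G} (intersection, +0)
IJ@0: {G} ∪ {A} = {A,G} (union, +1)
EFGHIJ@0: {G} ∩ {A,G} = {G} (intersection, +0)
EG@1: {A} ∪ {C} = {A,C} (union, +1)
EGH@1: {A,C} ∪ {T} = {A,C,T} (union, +1)
EFGH@1: {A,C,T} ∩ {T} = {T} (intersection, +0)
IJ@1: {A} ∪ {T} = {A,T} (union, +1)
EFGHIJ@1: {T} ∩ {A,T} = {T} (intersection, +0)
EG@2: {G} ∪ {T} = {G,T} (union, +1)
EGH@2: {G,T} ∪ {C} = {C,G,T} (union, +1)
EFGH@2: {C,G,T} ∪ {A} = {A,C,G,T} (union, +1)
IJ@2: {C} ∪ {T} = {C,T} (union, +1)
EFGHIJ@2: {A,C,G,T} ∩ {C,T} = {C,T} (intersection, +0)
EG@3: {C} ∩ {C} = {C} (intersection, +0)
EGH@3: {C} ∪ {A} = {A,C} (union, +1)
EFGH@3: {A,C} ∪ {G} = {A,C,G} (union, +1)
IJ@3: {C} ∪ {G} = {C,G} (union, +1)
EFGHIJ@3: {A,C,G} ∩ {C,G} = {C,G} (intersection, +0)
EG@4: {C} ∪ {G} = {C,G} (union, +1)
EGH@4: {C,G} ∪ {T} = {C,G,T} (union, +1)
EFGH@4: {C,G,T} ∩ {C} = {C} (intersection, +0)
IJ@4: {C} ∪ {A} = {A,C} (union, +1)
EFGHIJ@4: {C} ∩ {A,C} = {C} (intersection, +0)
EG@5: {G} ∩ {G} = {G} (intersection, +0)
EGH@5: {G} ∪ {C} = {C,G} (union, +1)
EFGH@5: {C,G} ∪ {T} = {C,G,T} (union, +1)
IJ@5: {C} ∪ {T} = {C,T} (union, +1)
EFGHIJ@5: {C,G,T} ∩ {C,T} = {C,T} (intersection, +0)
per-site changes: [2, 3, 4, 3, 3, 3]; total = 18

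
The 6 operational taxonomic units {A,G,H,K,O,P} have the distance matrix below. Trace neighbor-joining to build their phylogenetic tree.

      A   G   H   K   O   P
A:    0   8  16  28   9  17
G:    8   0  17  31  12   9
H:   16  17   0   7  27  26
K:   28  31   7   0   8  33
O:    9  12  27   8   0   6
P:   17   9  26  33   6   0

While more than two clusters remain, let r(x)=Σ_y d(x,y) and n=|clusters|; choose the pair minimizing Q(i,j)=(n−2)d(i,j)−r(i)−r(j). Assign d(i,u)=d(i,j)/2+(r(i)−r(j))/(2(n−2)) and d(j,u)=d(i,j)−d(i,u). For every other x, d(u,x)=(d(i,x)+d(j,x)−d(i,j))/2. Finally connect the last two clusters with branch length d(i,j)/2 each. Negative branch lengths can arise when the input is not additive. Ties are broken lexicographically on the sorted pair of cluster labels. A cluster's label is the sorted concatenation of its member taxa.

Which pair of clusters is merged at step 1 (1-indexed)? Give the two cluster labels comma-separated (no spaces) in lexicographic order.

iteration 1: select H,K (d=7, Q=-172); attach at lengths (7/4, 21/4); label the merged cluster HK
  updated: d(A,HK)=37/2, d(G,HK)=41/2, d(HK,O)=14, d(HK,P)=26
iteration 2: select O,P (d=6, Q=-81); attach at lengths (1/6, 35/6); label the merged cluster OP
  updated: d(A,OP)=10, d(G,OP)=15/2, d(HK,OP)=17
iteration 3: select A,G (d=8, Q=-113/2); attach at lengths (33/8, 31/8); label the merged cluster AG
  updated: d(AG,HK)=31/2, d(AG,OP)=19/4
iteration 4: select AG,HK (d=31/2, Q=-149/4); attach at lengths (13/8, 111/8); label the merged cluster AGHK
  updated: d(AGHK,OP)=25/8
iteration 5: select AGHK,OP (d=25/8); attach at lengths (25/16, 25/16); label the merged cluster AGHKOP
final tree: (((A:33/8,G:31/8):13/8,(H:7/4,K:21/4):111/8):25/16,(O:1/6,P:35/6):25/16)
total length: 317/8

H,K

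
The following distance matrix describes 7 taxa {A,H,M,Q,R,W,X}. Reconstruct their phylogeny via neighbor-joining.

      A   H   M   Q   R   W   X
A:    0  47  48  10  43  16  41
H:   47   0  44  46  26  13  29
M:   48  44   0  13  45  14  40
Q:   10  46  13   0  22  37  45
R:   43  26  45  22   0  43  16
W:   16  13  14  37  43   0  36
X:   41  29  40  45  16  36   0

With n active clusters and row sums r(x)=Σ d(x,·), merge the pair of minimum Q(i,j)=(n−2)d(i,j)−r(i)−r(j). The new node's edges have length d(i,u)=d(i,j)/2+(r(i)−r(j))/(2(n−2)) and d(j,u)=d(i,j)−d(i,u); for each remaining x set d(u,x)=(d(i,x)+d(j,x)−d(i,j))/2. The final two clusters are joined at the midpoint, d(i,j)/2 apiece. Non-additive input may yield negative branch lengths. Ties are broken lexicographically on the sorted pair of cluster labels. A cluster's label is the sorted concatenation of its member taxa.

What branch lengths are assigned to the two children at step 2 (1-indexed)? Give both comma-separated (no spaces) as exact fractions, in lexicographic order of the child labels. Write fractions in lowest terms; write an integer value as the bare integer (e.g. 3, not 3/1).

125/16,131/16

step 1: merge (A,Q) at d=10, Q=-328; branch lengths A→41/5, Q→9/5; new cluster AQ
  updated: d(AQ,H)=83/2, d(AQ,M)=51/2, d(AQ,R)=55/2, d(AQ,W)=43/2, d(AQ,X)=38
step 2: merge (R,X) at d=16, Q=-505/2; branch lengths R→125/16, X→131/16; new cluster RX
  updated: d(AQ,RX)=99/4, d(H,RX)=39/2, d(M,RX)=69/2, d(RX,W)=63/2
step 3: merge (H,RX) at d=39/2, Q=-679/4; branch lengths H→265/24, RX→203/24; new cluster HRX
  updated: d(AQ,HRX)=187/8, d(HRX,M)=59/2, d(HRX,W)=25/2
step 4: merge (AQ,HRX) at d=187/8, Q=-89; branch lengths AQ→207/16, HRX→167/16; new cluster AHQRX
  updated: d(AHQRX,M)=253/16, d(AHQRX,W)=85/16
step 5: merge (AHQRX,M) at d=253/16, Q=-281/8; branch lengths AHQRX→57/16, M→49/4; new cluster AHMQRX
  updated: d(AHMQRX,W)=7/4
step 6: merge (AHMQRX,W) at d=7/4; branch lengths AHMQRX→7/8, W→7/8; new cluster AHMQRWX
final tree: ((((A:41/5,Q:9/5):207/16,(H:265/24,(R:125/16,X:131/16):203/24):167/16):57/16,M:49/4):7/8,W:7/8)
total length: 1383/16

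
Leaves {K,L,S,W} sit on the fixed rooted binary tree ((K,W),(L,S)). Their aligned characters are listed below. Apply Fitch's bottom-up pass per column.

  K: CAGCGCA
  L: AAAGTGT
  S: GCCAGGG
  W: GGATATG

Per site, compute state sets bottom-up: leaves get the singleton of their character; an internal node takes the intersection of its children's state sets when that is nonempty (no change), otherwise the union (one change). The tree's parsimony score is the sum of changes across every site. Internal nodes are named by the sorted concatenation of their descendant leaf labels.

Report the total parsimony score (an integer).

15

[col 0] KW: children K:{C}, W:{G} ∪→ {C,G}; cost 1
[col 0] LS: children L:{A}, S:{G} ∪→ {A,G}; cost 1
[col 0] KLSW: children KW:{C,G}, LS:{A,G} ∩→ {G}; cost 0
[col 1] KW: children K:{A}, W:{G} ∪→ {A,G}; cost 1
[col 1] LS: children L:{A}, S:{C} ∪→ {A,C}; cost 1
[col 1] KLSW: children KW:{A,G}, LS:{A,C} ∩→ {A}; cost 0
[col 2] KW: children K:{G}, W:{A} ∪→ {A,G}; cost 1
[col 2] LS: children L:{A}, S:{C} ∪→ {A,C}; cost 1
[col 2] KLSW: children KW:{A,G}, LS:{A,C} ∩→ {A}; cost 0
[col 3] KW: children K:{C}, W:{T} ∪→ {C,T}; cost 1
[col 3] LS: children L:{G}, S:{A} ∪→ {A,G}; cost 1
[col 3] KLSW: children KW:{C,T}, LS:{A,G} ∪→ {A,C,G,T}; cost 1
[col 4] KW: children K:{G}, W:{A} ∪→ {A,G}; cost 1
[col 4] LS: children L:{T}, S:{G} ∪→ {G,T}; cost 1
[col 4] KLSW: children KW:{A,G}, LS:{G,T} ∩→ {G}; cost 0
[col 5] KW: children K:{C}, W:{T} ∪→ {C,T}; cost 1
[col 5] LS: children L:{G}, S:{G} ∩→ {G}; cost 0
[col 5] KLSW: children KW:{C,T}, LS:{G} ∪→ {C,G,T}; cost 1
[col 6] KW: children K:{A}, W:{G} ∪→ {A,G}; cost 1
[col 6] LS: children L:{T}, S:{G} ∪→ {G,T}; cost 1
[col 6] KLSW: children KW:{A,G}, LS:{G,T} ∩→ {G}; cost 0
per-site changes: [2, 2, 2, 3, 2, 2, 2]; total = 15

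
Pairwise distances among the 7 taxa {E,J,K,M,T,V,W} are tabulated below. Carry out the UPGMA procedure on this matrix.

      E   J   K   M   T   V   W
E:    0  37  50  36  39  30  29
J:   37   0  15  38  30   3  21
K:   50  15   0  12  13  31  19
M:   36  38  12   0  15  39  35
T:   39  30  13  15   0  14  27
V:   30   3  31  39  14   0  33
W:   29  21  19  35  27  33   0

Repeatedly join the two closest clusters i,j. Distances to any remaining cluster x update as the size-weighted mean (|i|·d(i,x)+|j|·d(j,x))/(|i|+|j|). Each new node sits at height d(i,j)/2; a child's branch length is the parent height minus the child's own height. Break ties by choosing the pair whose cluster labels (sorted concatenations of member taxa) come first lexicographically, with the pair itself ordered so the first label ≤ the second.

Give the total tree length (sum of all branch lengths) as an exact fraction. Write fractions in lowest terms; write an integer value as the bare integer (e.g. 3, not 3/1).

step 1: merge (J,V) at d=3; branch lengths J→3/2, V→3/2; new cluster JV
  updated: d(E,JV)=67/2, d(JV,K)=23, d(JV,M)=77/2, d(JV,T)=22, d(JV,W)=27
step 2: merge (K,M) at d=12; branch lengths K→6, M→6; new cluster KM
  updated: d(E,KM)=43, d(JV,KM)=123/4, d(KM,T)=14, d(KM,W)=27
step 3: merge (KM,T) at d=14; branch lengths KM→1, T→7; new cluster KMT
  updated: d(E,KMT)=125/3, d(JV,KMT)=167/6, d(KMT,W)=27
step 4: merge (JV,W) at d=27; branch lengths JV→12, W→27/2; new cluster JVW
  updated: d(E,JVW)=32, d(JVW,KMT)=248/9
step 5: merge (JVW,KMT) at d=248/9; branch lengths JVW→5/18, KMT→61/9; new cluster JKMTVW
  updated: d(E,JKMTVW)=221/6
step 6: merge (E,JKMTVW) at d=221/6; branch lengths E→221/12, JKMTVW→167/36; new cluster EJKMTVW
final tree: (E:221/12,(((J:3/2,V:3/2):12,W:27/2):5/18,((K:6,M:6):1,T:7):61/9):167/36)
total length: 1415/18

1415/18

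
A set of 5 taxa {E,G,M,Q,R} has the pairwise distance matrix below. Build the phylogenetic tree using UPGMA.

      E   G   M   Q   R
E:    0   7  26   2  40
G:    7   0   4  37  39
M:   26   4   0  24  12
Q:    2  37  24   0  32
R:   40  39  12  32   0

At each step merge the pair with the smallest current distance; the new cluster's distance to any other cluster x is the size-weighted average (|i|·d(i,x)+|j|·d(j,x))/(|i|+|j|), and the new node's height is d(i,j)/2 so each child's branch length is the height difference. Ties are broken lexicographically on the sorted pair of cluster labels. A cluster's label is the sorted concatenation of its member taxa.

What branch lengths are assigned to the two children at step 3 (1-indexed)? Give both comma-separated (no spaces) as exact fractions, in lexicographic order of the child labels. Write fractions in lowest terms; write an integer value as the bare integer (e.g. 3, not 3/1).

43/4,39/4

iteration 1: select E,Q (d=2); attach at lengths (1, 1); label the merged cluster EQ
  updated: d(EQ,G)=22, d(EQ,M)=25, d(EQ,R)=36
iteration 2: select G,M (d=4); attach at lengths (2, 2); label the merged cluster GM
  updated: d(EQ,GM)=47/2, d(GM,R)=51/2
iteration 3: select EQ,GM (d=47/2); attach at lengths (43/4, 39/4); label the merged cluster EGMQ
  updated: d(EGMQ,R)=123/4
iteration 4: select EGMQ,R (d=123/4); attach at lengths (29/8, 123/8); label the merged cluster EGMQR
final tree: (((E:1,Q:1):43/4,(G:2,M:2):39/4):29/8,R:123/8)
total length: 91/2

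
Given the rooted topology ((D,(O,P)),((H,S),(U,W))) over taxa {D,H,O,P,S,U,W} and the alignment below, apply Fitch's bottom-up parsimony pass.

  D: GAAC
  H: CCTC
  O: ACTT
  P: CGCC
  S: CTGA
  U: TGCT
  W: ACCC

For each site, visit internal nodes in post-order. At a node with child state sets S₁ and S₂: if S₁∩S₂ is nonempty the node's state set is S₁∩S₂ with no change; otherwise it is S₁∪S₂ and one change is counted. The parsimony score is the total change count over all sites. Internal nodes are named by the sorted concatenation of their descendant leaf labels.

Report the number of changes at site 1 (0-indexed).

4

site 0, node OP: O={A} ∪ P={C} → {A,C} (+1)
site 0, node DOP: D={G} ∪ OP={A,C} → {A,C,G} (+1)
site 0, node HS: H={C} ∩ S={C} → {C} (+0)
site 0, node UW: U={T} ∪ W={A} → {A,T} (+1)
site 0, node HSUW: HS={C} ∪ UW={A,T} → {A,C,T} (+1)
site 0, node DHOPSUW: DOP={A,C,G} ∩ HSUW={A,C,T} → {A,C} (+0)
site 1, node OP: O={C} ∪ P={G} → {C,G} (+1)
site 1, node DOP: D={A} ∪ OP={C,G} → {A,C,G} (+1)
site 1, node HS: H={C} ∪ S={T} → {C,T} (+1)
site 1, node UW: U={G} ∪ W={C} → {C,G} (+1)
site 1, node HSUW: HS={C,T} ∩ UW={C,G} → {C} (+0)
site 1, node DHOPSUW: DOP={A,C,G} ∩ HSUW={C} → {C} (+0)
site 2, node OP: O={T} ∪ P={C} → {C,T} (+1)
site 2, node DOP: D={A} ∪ OP={C,T} → {A,C,T} (+1)
site 2, node HS: H={T} ∪ S={G} → {G,T} (+1)
site 2, node UW: U={C} ∩ W={C} → {C} (+0)
site 2, node HSUW: HS={G,T} ∪ UW={C} → {C,G,T} (+1)
site 2, node DHOPSUW: DOP={A,C,T} ∩ HSUW={C,G,T} → {C,T} (+0)
site 3, node OP: O={T} ∪ P={C} → {C,T} (+1)
site 3, node DOP: D={C} ∩ OP={C,T} → {C} (+0)
site 3, node HS: H={C} ∪ S={A} → {A,C} (+1)
site 3, node UW: U={T} ∪ W={C} → {C,T} (+1)
site 3, node HSUW: HS={A,C} ∩ UW={C,T} → {C} (+0)
site 3, node DHOPSUW: DOP={C} ∩ HSUW={C} → {C} (+0)
per-site changes: [4, 4, 4, 3]; total = 15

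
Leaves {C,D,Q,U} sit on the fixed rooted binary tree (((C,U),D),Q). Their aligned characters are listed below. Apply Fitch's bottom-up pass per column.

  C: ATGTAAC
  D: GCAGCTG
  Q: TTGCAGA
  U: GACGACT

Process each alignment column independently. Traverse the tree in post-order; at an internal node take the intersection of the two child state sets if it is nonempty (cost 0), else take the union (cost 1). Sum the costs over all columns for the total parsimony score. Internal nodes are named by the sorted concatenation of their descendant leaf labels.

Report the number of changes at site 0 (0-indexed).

site 0, node CU: C={A} ∪ U={G} → {A,G} (+1)
site 0, node CDU: CU={A,G} ∩ D={G} → {G} (+0)
site 0, node CDQU: CDU={G} ∪ Q={T} → {G,T} (+1)
site 1, node CU: C={T} ∪ U={A} → {A,T} (+1)
site 1, node CDU: CU={A,T} ∪ D={C} → {A,C,T} (+1)
site 1, node CDQU: CDU={A,C,T} ∩ Q={T} → {T} (+0)
site 2, node CU: C={G} ∪ U={C} → {C,G} (+1)
site 2, node CDU: CU={C,G} ∪ D={A} → {A,C,G} (+1)
site 2, node CDQU: CDU={A,C,G} ∩ Q={G} → {G} (+0)
site 3, node CU: C={T} ∪ U={G} → {G,T} (+1)
site 3, node CDU: CU={G,T} ∩ D={G} → {G} (+0)
site 3, node CDQU: CDU={G} ∪ Q={C} → {C,G} (+1)
site 4, node CU: C={A} ∩ U={A} → {A} (+0)
site 4, node CDU: CU={A} ∪ D={C} → {A,C} (+1)
site 4, node CDQU: CDU={A,C} ∩ Q={A} → {A} (+0)
site 5, node CU: C={A} ∪ U={C} → {A,C} (+1)
site 5, node CDU: CU={A,C} ∪ D={T} → {A,C,T} (+1)
site 5, node CDQU: CDU={A,C,T} ∪ Q={G} → {A,C,G,T} (+1)
site 6, node CU: C={C} ∪ U={T} → {C,T} (+1)
site 6, node CDU: CU={C,T} ∪ D={G} → {C,G,T} (+1)
site 6, node CDQU: CDU={C,G,T} ∪ Q={A} → {A,C,G,T} (+1)
per-site changes: [2, 2, 2, 2, 1, 3, 3]; total = 15

2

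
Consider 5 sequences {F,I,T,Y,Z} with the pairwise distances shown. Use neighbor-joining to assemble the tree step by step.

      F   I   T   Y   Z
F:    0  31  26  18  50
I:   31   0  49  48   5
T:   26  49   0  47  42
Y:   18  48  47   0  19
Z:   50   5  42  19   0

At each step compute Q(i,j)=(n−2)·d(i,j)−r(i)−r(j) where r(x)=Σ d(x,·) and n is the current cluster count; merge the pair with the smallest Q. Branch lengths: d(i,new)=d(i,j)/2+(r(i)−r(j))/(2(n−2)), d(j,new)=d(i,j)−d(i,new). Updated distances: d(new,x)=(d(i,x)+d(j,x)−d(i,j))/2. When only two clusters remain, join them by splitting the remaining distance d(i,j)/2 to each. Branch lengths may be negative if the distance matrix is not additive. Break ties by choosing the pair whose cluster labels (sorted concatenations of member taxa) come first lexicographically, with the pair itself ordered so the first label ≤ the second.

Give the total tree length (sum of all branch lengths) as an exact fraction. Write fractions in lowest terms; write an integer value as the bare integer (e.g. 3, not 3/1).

70

step 1: merge (I,Z) at d=5, Q=-234; branch lengths I→16/3, Z→-1/3; new cluster IZ
  updated: d(F,IZ)=38, d(IZ,T)=43, d(IZ,Y)=31
step 2: merge (F,T) at d=26, Q=-146; branch lengths F→9/2, T→43/2; new cluster FT
  updated: d(FT,IZ)=55/2, d(FT,Y)=39/2
step 3: merge (FT,IZ) at d=55/2, Q=-78; branch lengths FT→8, IZ→39/2; new cluster FITZ
  updated: d(FITZ,Y)=23/2
step 4: merge (FITZ,Y) at d=23/2; branch lengths FITZ→23/4, Y→23/4; new cluster FITYZ
final tree: (((F:9/2,T:43/2):8,(I:16/3,Z:-1/3):39/2):23/4,Y:23/4)
total length: 70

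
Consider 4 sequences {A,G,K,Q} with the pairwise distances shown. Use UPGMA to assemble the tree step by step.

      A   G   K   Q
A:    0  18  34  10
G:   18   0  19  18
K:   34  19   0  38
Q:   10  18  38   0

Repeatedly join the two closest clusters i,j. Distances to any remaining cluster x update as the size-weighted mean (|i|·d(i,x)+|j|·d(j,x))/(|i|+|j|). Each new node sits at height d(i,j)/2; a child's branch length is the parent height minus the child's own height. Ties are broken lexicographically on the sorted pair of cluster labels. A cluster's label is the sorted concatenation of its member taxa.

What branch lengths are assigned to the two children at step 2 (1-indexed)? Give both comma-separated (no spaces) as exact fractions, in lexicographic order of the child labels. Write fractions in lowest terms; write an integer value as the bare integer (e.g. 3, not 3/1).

4,9

iteration 1: select A,Q (d=10); attach at lengths (5, 5); label the merged cluster AQ
  updated: d(AQ,G)=18, d(AQ,K)=36
iteration 2: select AQ,G (d=18); attach at lengths (4, 9); label the merged cluster AGQ
  updated: d(AGQ,K)=91/3
iteration 3: select AGQ,K (d=91/3); attach at lengths (37/6, 91/6); label the merged cluster AGKQ
final tree: (((A:5,Q:5):4,G:9):37/6,K:91/6)
total length: 133/3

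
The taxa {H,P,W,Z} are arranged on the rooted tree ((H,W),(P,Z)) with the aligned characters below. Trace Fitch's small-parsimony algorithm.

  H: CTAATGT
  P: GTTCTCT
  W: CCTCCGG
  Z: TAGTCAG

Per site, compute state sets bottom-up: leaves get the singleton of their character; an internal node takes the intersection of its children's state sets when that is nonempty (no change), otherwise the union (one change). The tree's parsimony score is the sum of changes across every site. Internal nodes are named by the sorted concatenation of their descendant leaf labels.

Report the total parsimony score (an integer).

site 0, node HW: H={C} ∩ W={C} → {C} (+0)
site 0, node PZ: P={G} ∪ Z={T} → {G,T} (+1)
site 0, node HPWZ: HW={C} ∪ PZ={G,T} → {C,G,T} (+1)
site 1, node HW: H={T} ∪ W={C} → {C,T} (+1)
site 1, node PZ: P={T} ∪ Z={A} → {A,T} (+1)
site 1, node HPWZ: HW={C,T} ∩ PZ={A,T} → {T} (+0)
site 2, node HW: H={A} ∪ W={T} → {A,T} (+1)
site 2, node PZ: P={T} ∪ Z={G} → {G,T} (+1)
site 2, node HPWZ: HW={A,T} ∩ PZ={G,T} → {T} (+0)
site 3, node HW: H={A} ∪ W={C} → {A,C} (+1)
site 3, node PZ: P={C} ∪ Z={T} → {C,T} (+1)
site 3, node HPWZ: HW={A,C} ∩ PZ={C,T} → {C} (+0)
site 4, node HW: H={T} ∪ W={C} → {C,T} (+1)
site 4, node PZ: P={T} ∪ Z={C} → {C,T} (+1)
site 4, node HPWZ: HW={C,T} ∩ PZ={C,T} → {C,T} (+0)
site 5, node HW: H={G} ∩ W={G} → {G} (+0)
site 5, node PZ: P={C} ∪ Z={A} → {A,C} (+1)
site 5, node HPWZ: HW={G} ∪ PZ={A,C} → {A,C,G} (+1)
site 6, node HW: H={T} ∪ W={G} → {G,T} (+1)
site 6, node PZ: P={T} ∪ Z={G} → {G,T} (+1)
site 6, node HPWZ: HW={G,T} ∩ PZ={G,T} → {G,T} (+0)
per-site changes: [2, 2, 2, 2, 2, 2, 2]; total = 14

14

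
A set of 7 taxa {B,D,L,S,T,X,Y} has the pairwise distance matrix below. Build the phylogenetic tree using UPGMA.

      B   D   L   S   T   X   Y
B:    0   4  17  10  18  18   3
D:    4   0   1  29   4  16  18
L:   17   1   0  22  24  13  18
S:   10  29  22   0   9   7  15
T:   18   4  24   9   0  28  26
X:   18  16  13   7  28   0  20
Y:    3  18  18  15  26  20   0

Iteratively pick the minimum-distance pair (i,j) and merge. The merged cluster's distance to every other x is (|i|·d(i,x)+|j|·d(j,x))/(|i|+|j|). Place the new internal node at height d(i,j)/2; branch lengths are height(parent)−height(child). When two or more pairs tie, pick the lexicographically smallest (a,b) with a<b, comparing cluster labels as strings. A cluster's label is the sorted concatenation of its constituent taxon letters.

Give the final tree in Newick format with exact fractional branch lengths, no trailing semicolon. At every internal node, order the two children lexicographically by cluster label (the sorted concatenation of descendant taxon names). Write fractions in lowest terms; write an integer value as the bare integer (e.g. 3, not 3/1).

1. join D+L (d=1) ⇒ DL; edges |D|=1/2, |L|=1/2
  updated: d(B,DL)=21/2, d(DL,S)=51/2, d(DL,T)=14, d(DL,X)=29/2, d(DL,Y)=18
2. join B+Y (d=3) ⇒ BY; edges |B|=3/2, |Y|=3/2
  updated: d(BY,DL)=57/4, d(BY,S)=25/2, d(BY,T)=22, d(BY,X)=19
3. join S+X (d=7) ⇒ SX; edges |S|=7/2, |X|=7/2
  updated: d(BY,SX)=63/4, d(DL,SX)=20, d(SX,T)=37/2
4. join DL+T (d=14) ⇒ DLT; edges |DL|=13/2, |T|=7
  updated: d(BY,DLT)=101/6, d(DLT,SX)=39/2
5. join BY+SX (d=63/4) ⇒ BSXY; edges |BY|=51/8, |SX|=35/8
  updated: d(BSXY,DLT)=109/6
6. join BSXY+DLT (d=109/6) ⇒ BDLSTXY; edges |BSXY|=29/24, |DLT|=25/12
final tree: (((B:3/2,Y:3/2):51/8,(S:7/2,X:7/2):35/8):29/24,((D:1/2,L:1/2):13/2,T:7):25/12)
total length: 925/24

(((B:3/2,Y:3/2):51/8,(S:7/2,X:7/2):35/8):29/24,((D:1/2,L:1/2):13/2,T:7):25/12)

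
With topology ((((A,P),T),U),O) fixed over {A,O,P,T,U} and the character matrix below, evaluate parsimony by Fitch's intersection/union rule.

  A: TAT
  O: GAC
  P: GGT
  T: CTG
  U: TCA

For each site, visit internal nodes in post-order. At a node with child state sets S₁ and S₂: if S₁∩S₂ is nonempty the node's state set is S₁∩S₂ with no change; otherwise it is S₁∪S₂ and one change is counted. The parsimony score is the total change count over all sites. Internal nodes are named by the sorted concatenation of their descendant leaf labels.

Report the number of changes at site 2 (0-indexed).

AP@0: {T} ∪ {G} = {G,T} (union, +1)
APT@0: {G,T} ∪ {C} = {C,G,T} (union, +1)
APTU@0: {C,G,T} ∩ {T} = {T} (intersection, +0)
AOPTU@0: {T} ∪ {G} = {G,T} (union, +1)
AP@1: {A} ∪ {G} = {A,G} (union, +1)
APT@1: {A,G} ∪ {T} = {A,G,T} (union, +1)
APTU@1: {A,G,T} ∪ {C} = {A,C,G,T} (union, +1)
AOPTU@1: {A,C,G,T} ∩ {A} = {A} (intersection, +0)
AP@2: {T} ∩ {T} = {T} (intersection, +0)
APT@2: {T} ∪ {G} = {G,T} (union, +1)
APTU@2: {G,T} ∪ {A} = {A,G,T} (union, +1)
AOPTU@2: {A,G,T} ∪ {C} = {A,C,G,T} (union, +1)
per-site changes: [3, 3, 3]; total = 9

3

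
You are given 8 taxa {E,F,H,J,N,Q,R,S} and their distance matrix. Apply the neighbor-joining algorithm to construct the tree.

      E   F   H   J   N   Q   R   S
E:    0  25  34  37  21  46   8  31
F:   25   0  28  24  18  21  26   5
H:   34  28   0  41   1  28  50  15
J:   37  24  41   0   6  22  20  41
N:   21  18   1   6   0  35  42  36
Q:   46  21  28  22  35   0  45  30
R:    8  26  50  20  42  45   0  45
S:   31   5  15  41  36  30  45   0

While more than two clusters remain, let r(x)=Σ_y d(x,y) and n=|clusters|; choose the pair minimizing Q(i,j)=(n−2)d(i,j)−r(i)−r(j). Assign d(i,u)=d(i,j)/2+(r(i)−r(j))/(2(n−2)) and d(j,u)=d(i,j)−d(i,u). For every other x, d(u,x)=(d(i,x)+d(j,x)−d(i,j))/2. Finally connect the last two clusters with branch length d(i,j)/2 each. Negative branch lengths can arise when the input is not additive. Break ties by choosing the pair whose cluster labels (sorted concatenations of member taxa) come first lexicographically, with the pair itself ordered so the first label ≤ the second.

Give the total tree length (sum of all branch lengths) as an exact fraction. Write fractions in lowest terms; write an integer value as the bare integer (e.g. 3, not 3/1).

635/8

iteration 1: select E,R (d=8, Q=-390); attach at lengths (7/6, 41/6); label the merged cluster ER
  updated: d(ER,F)=43/2, d(ER,H)=38, d(ER,J)=49/2, d(ER,N)=55/2, d(ER,Q)=83/2, d(ER,S)=34
iteration 2: select H,N (d=1, Q=-539/2); attach at lengths (13/4, -9/4); label the merged cluster HN
  updated: d(ER,HN)=129/4, d(F,HN)=45/2, d(HN,J)=23, d(HN,Q)=31, d(HN,S)=25
iteration 3: select F,S (d=5, Q=-209); attach at lengths (-21/8, 61/8); label the merged cluster FS
  updated: d(ER,FS)=101/4, d(FS,HN)=85/4, d(FS,J)=30, d(FS,Q)=23
iteration 4: select J,Q (d=22, Q=-151); attach at lengths (8, 14); label the merged cluster JQ
  updated: d(ER,JQ)=22, d(FS,JQ)=31/2, d(HN,JQ)=16
iteration 5: select ER,FS (d=101/4, Q=-91); attach at lengths (17, 33/4); label the merged cluster EFRS
  updated: d(EFRS,HN)=113/8, d(EFRS,JQ)=49/8
iteration 6: select EFRS,HN (d=113/8, Q=-145/4); attach at lengths (17/8, 12); label the merged cluster EFHNRS
  updated: d(EFHNRS,JQ)=4
iteration 7: select EFHNRS,JQ (d=4); attach at lengths (2, 2); label the merged cluster EFHJNQRS
final tree: ((((E:7/6,R:41/6):17,(F:-21/8,S:61/8):33/4):17/8,(H:13/4,N:-9/4):12):2,(J:8,Q:14):2)
total length: 635/8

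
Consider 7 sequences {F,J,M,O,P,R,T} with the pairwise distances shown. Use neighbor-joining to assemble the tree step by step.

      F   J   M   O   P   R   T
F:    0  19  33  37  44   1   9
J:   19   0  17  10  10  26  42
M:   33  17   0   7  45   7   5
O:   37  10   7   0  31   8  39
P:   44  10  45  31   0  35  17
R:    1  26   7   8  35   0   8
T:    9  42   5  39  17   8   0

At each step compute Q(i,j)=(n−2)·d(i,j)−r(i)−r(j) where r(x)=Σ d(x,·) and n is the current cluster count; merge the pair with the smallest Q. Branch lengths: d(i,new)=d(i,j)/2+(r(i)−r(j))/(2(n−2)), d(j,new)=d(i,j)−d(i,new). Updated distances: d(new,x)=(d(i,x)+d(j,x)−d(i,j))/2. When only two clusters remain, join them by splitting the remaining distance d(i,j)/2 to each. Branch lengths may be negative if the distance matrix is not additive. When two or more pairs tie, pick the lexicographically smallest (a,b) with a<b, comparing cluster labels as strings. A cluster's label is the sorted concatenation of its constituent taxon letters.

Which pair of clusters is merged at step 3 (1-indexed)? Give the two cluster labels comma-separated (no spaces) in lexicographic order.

JOP,M

1. join J+P (d=10, Q=-256) ⇒ JP; edges |J|=-4/5, |P|=54/5
  updated: d(F,JP)=53/2, d(JP,M)=26, d(JP,O)=31/2, d(JP,R)=51/2, d(JP,T)=49/2
2. join JP+O (d=31/2, Q=-325/2) ⇒ JOP; edges |JP|=147/16, |O|=101/16
  updated: d(F,JOP)=24, d(JOP,M)=35/4, d(JOP,R)=9, d(JOP,T)=24
3. join JOP+M (d=35/4, Q=-373/4) ⇒ JMOP; edges |JOP|=51/8, |M|=19/8
  updated: d(F,JMOP)=193/8, d(JMOP,R)=29/8, d(JMOP,T)=81/8
4. join F+R (d=1, Q=-179/4) ⇒ FR; edges |F|=47/8, |R|=-39/8
  updated: d(FR,JMOP)=107/8, d(FR,T)=8
5. join FR+JMOP (d=107/8, Q=-63/2) ⇒ FJMOPR; edges |FR|=45/8, |JMOP|=31/4
  updated: d(FJMOPR,T)=19/8
6. join FJMOPR+T (d=19/8) ⇒ FJMOPRT; edges |FJMOPR|=19/16, |T|=19/16
final tree: (((F:47/8,R:-39/8):45/8,(((J:-4/5,P:54/5):147/16,O:101/16):51/8,M:19/8):31/4):19/16,T:19/16)
total length: 51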